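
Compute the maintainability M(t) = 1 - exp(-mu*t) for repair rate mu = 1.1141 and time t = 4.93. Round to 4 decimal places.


mu = 1.1141, t = 4.93
mu * t = 1.1141 * 4.93 = 5.4925
exp(-5.4925) = 0.0041
M(t) = 1 - 0.0041
M(t) = 0.9959

0.9959


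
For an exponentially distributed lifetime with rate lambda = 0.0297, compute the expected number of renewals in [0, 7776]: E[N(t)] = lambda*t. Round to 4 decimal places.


lambda = 0.0297
t = 7776
E[N(t)] = lambda * t
E[N(t)] = 0.0297 * 7776
E[N(t)] = 230.9472

230.9472


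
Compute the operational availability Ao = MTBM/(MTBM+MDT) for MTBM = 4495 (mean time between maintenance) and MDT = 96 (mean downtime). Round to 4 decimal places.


MTBM = 4495
MDT = 96
MTBM + MDT = 4591
Ao = 4495 / 4591
Ao = 0.9791

0.9791


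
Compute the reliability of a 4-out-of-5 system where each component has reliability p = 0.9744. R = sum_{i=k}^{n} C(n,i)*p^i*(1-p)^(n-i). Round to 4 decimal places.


k = 4, n = 5, p = 0.9744
i=4: C(5,4)=5 * 0.9744^4 * 0.0256^1 = 0.1154
i=5: C(5,5)=1 * 0.9744^5 * 0.0256^0 = 0.8784
R = sum of terms = 0.9938

0.9938


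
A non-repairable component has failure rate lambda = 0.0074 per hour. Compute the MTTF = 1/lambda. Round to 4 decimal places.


lambda = 0.0074
MTTF = 1 / 0.0074
MTTF = 135.1351

135.1351


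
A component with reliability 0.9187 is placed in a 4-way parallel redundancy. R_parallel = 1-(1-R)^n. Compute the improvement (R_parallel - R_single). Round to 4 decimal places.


R_single = 0.9187, n = 4
1 - R_single = 0.0813
(1 - R_single)^n = 0.0813^4 = 0.0
R_parallel = 1 - 0.0 = 1.0
Improvement = 1.0 - 0.9187
Improvement = 0.0813

0.0813


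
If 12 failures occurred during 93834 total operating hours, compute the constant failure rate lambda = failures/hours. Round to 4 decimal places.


failures = 12
total_hours = 93834
lambda = 12 / 93834
lambda = 0.0001

0.0001


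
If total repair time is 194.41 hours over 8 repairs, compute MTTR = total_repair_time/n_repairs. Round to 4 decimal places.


total_repair_time = 194.41
n_repairs = 8
MTTR = 194.41 / 8
MTTR = 24.3012

24.3012


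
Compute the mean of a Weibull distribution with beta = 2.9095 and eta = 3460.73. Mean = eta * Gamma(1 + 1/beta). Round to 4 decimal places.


beta = 2.9095, eta = 3460.73
1/beta = 0.3437
1 + 1/beta = 1.3437
Gamma(1.3437) = 0.8918
Mean = 3460.73 * 0.8918
Mean = 3086.3144

3086.3144


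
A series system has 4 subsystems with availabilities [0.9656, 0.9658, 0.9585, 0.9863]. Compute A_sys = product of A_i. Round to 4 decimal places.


Subsystems: [0.9656, 0.9658, 0.9585, 0.9863]
After subsystem 1 (A=0.9656): product = 0.9656
After subsystem 2 (A=0.9658): product = 0.9326
After subsystem 3 (A=0.9585): product = 0.8939
After subsystem 4 (A=0.9863): product = 0.8816
A_sys = 0.8816

0.8816


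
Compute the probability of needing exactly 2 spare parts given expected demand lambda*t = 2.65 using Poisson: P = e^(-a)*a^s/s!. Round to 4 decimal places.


a = 2.65, s = 2
e^(-a) = e^(-2.65) = 0.0707
a^s = 2.65^2 = 7.0225
s! = 2
P = 0.0707 * 7.0225 / 2
P = 0.2481

0.2481


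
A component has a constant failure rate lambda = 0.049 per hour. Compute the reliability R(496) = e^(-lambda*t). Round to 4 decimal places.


lambda = 0.049
t = 496
lambda * t = 24.304
R(t) = e^(-24.304)
R(t) = 0.0

0.0


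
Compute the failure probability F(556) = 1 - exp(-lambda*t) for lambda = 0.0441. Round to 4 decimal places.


lambda = 0.0441, t = 556
lambda * t = 24.5196
exp(-24.5196) = 0.0
F(t) = 1 - 0.0
F(t) = 1.0

1.0


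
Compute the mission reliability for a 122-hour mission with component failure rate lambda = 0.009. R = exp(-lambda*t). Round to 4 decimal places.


lambda = 0.009
mission_time = 122
lambda * t = 0.009 * 122 = 1.098
R = exp(-1.098)
R = 0.3335

0.3335


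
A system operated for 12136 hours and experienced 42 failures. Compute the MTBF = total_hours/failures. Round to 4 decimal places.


total_hours = 12136
failures = 42
MTBF = 12136 / 42
MTBF = 288.9524

288.9524


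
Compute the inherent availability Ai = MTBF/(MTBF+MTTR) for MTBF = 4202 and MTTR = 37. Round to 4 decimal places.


MTBF = 4202
MTTR = 37
MTBF + MTTR = 4239
Ai = 4202 / 4239
Ai = 0.9913

0.9913


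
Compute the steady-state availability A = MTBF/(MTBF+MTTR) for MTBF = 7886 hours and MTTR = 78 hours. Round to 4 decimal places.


MTBF = 7886
MTTR = 78
MTBF + MTTR = 7964
A = 7886 / 7964
A = 0.9902

0.9902


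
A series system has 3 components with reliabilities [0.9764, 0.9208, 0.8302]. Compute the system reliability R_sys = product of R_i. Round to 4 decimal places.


Components: [0.9764, 0.9208, 0.8302]
After component 1 (R=0.9764): product = 0.9764
After component 2 (R=0.9208): product = 0.8991
After component 3 (R=0.8302): product = 0.7464
R_sys = 0.7464

0.7464


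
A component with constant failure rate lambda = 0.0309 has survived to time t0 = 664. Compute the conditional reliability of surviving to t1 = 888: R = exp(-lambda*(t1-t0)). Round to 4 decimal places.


lambda = 0.0309
t0 = 664, t1 = 888
t1 - t0 = 224
lambda * (t1-t0) = 0.0309 * 224 = 6.9216
R = exp(-6.9216)
R = 0.001

0.001


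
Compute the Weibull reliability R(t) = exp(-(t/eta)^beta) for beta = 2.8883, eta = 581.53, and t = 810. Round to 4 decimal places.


beta = 2.8883, eta = 581.53, t = 810
t/eta = 810 / 581.53 = 1.3929
(t/eta)^beta = 1.3929^2.8883 = 2.6041
R(t) = exp(-2.6041)
R(t) = 0.074

0.074


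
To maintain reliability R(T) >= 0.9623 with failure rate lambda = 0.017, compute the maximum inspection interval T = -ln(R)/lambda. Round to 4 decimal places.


R_target = 0.9623
lambda = 0.017
-ln(0.9623) = 0.0384
T = 0.0384 / 0.017
T = 2.2605

2.2605


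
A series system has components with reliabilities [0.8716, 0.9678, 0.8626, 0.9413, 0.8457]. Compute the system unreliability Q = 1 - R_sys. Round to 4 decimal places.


Components: [0.8716, 0.9678, 0.8626, 0.9413, 0.8457]
After component 1: product = 0.8716
After component 2: product = 0.8435
After component 3: product = 0.7276
After component 4: product = 0.6849
After component 5: product = 0.5792
R_sys = 0.5792
Q = 1 - 0.5792 = 0.4208

0.4208


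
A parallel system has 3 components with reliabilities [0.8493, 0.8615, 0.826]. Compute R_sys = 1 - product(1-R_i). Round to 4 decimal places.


Components: [0.8493, 0.8615, 0.826]
(1 - 0.8493) = 0.1507, running product = 0.1507
(1 - 0.8615) = 0.1385, running product = 0.0209
(1 - 0.826) = 0.174, running product = 0.0036
Product of (1-R_i) = 0.0036
R_sys = 1 - 0.0036 = 0.9964

0.9964


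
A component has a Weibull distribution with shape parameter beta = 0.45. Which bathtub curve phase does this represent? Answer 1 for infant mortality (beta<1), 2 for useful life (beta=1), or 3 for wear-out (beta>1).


beta = 0.45
Compare beta to 1:
beta < 1 => infant mortality (phase 1)
beta = 1 => useful life (phase 2)
beta > 1 => wear-out (phase 3)
Since beta = 0.45, this is infant mortality (decreasing failure rate)
Phase = 1

1


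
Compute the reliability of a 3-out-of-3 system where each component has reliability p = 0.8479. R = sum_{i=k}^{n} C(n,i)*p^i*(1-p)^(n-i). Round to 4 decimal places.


k = 3, n = 3, p = 0.8479
i=3: C(3,3)=1 * 0.8479^3 * 0.1521^0 = 0.6096
R = sum of terms = 0.6096

0.6096


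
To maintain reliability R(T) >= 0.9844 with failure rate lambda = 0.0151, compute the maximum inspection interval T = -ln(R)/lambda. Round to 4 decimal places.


R_target = 0.9844
lambda = 0.0151
-ln(0.9844) = 0.0157
T = 0.0157 / 0.0151
T = 1.0413

1.0413


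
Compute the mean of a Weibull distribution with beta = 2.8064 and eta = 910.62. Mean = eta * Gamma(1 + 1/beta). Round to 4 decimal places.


beta = 2.8064, eta = 910.62
1/beta = 0.3563
1 + 1/beta = 1.3563
Gamma(1.3563) = 0.8905
Mean = 910.62 * 0.8905
Mean = 810.9329

810.9329


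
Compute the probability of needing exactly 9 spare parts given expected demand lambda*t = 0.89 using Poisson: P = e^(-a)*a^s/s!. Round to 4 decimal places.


a = 0.89, s = 9
e^(-a) = e^(-0.89) = 0.4107
a^s = 0.89^9 = 0.3504
s! = 362880
P = 0.4107 * 0.3504 / 362880
P = 0.0

0.0


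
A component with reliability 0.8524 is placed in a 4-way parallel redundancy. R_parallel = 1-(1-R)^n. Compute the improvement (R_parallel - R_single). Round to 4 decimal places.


R_single = 0.8524, n = 4
1 - R_single = 0.1476
(1 - R_single)^n = 0.1476^4 = 0.0005
R_parallel = 1 - 0.0005 = 0.9995
Improvement = 0.9995 - 0.8524
Improvement = 0.1471

0.1471


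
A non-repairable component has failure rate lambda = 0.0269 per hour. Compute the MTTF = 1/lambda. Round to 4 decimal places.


lambda = 0.0269
MTTF = 1 / 0.0269
MTTF = 37.1747

37.1747


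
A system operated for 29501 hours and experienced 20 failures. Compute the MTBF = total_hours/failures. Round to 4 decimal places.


total_hours = 29501
failures = 20
MTBF = 29501 / 20
MTBF = 1475.05

1475.05


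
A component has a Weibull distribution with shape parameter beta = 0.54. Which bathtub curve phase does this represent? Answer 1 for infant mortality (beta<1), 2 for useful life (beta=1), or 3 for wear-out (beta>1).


beta = 0.54
Compare beta to 1:
beta < 1 => infant mortality (phase 1)
beta = 1 => useful life (phase 2)
beta > 1 => wear-out (phase 3)
Since beta = 0.54, this is infant mortality (decreasing failure rate)
Phase = 1

1


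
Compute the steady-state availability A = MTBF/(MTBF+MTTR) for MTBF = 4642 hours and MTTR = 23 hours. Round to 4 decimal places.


MTBF = 4642
MTTR = 23
MTBF + MTTR = 4665
A = 4642 / 4665
A = 0.9951

0.9951


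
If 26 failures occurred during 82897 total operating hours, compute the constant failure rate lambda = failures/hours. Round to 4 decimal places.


failures = 26
total_hours = 82897
lambda = 26 / 82897
lambda = 0.0003

0.0003


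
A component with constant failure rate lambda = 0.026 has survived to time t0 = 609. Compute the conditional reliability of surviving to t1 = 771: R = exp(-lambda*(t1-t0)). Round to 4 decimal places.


lambda = 0.026
t0 = 609, t1 = 771
t1 - t0 = 162
lambda * (t1-t0) = 0.026 * 162 = 4.212
R = exp(-4.212)
R = 0.0148

0.0148


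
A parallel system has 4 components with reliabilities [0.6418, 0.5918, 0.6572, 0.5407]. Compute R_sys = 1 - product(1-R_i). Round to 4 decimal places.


Components: [0.6418, 0.5918, 0.6572, 0.5407]
(1 - 0.6418) = 0.3582, running product = 0.3582
(1 - 0.5918) = 0.4082, running product = 0.1462
(1 - 0.6572) = 0.3428, running product = 0.0501
(1 - 0.5407) = 0.4593, running product = 0.023
Product of (1-R_i) = 0.023
R_sys = 1 - 0.023 = 0.977

0.977


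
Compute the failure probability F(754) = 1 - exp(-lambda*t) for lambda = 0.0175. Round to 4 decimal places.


lambda = 0.0175, t = 754
lambda * t = 13.195
exp(-13.195) = 0.0
F(t) = 1 - 0.0
F(t) = 1.0

1.0


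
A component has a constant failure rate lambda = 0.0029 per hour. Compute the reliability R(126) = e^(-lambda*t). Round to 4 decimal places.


lambda = 0.0029
t = 126
lambda * t = 0.3654
R(t) = e^(-0.3654)
R(t) = 0.6939

0.6939


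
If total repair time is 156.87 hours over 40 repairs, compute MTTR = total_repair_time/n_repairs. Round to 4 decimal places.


total_repair_time = 156.87
n_repairs = 40
MTTR = 156.87 / 40
MTTR = 3.9218

3.9218


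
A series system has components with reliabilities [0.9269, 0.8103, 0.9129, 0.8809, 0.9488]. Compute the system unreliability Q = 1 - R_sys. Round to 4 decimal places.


Components: [0.9269, 0.8103, 0.9129, 0.8809, 0.9488]
After component 1: product = 0.9269
After component 2: product = 0.7511
After component 3: product = 0.6856
After component 4: product = 0.604
After component 5: product = 0.5731
R_sys = 0.5731
Q = 1 - 0.5731 = 0.4269

0.4269


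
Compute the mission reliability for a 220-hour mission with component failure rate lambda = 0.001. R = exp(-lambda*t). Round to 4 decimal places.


lambda = 0.001
mission_time = 220
lambda * t = 0.001 * 220 = 0.22
R = exp(-0.22)
R = 0.8025

0.8025


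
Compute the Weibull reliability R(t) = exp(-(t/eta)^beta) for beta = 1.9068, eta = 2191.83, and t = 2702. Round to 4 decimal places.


beta = 1.9068, eta = 2191.83, t = 2702
t/eta = 2702 / 2191.83 = 1.2328
(t/eta)^beta = 1.2328^1.9068 = 1.4903
R(t) = exp(-1.4903)
R(t) = 0.2253

0.2253


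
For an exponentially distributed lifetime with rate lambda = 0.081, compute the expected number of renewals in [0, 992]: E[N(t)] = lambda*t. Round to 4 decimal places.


lambda = 0.081
t = 992
E[N(t)] = lambda * t
E[N(t)] = 0.081 * 992
E[N(t)] = 80.352

80.352


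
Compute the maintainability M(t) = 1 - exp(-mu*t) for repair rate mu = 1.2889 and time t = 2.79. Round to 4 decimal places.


mu = 1.2889, t = 2.79
mu * t = 1.2889 * 2.79 = 3.596
exp(-3.596) = 0.0274
M(t) = 1 - 0.0274
M(t) = 0.9726

0.9726


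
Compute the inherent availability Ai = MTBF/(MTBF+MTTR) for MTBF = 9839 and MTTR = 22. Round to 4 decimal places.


MTBF = 9839
MTTR = 22
MTBF + MTTR = 9861
Ai = 9839 / 9861
Ai = 0.9978

0.9978


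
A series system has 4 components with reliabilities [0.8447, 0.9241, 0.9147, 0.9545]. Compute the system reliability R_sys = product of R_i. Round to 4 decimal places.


Components: [0.8447, 0.9241, 0.9147, 0.9545]
After component 1 (R=0.8447): product = 0.8447
After component 2 (R=0.9241): product = 0.7806
After component 3 (R=0.9147): product = 0.714
After component 4 (R=0.9545): product = 0.6815
R_sys = 0.6815

0.6815


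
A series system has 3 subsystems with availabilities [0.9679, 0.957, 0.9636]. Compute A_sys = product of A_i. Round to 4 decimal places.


Subsystems: [0.9679, 0.957, 0.9636]
After subsystem 1 (A=0.9679): product = 0.9679
After subsystem 2 (A=0.957): product = 0.9263
After subsystem 3 (A=0.9636): product = 0.8926
A_sys = 0.8926

0.8926


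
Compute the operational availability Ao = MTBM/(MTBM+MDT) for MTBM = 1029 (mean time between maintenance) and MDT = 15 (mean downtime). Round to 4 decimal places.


MTBM = 1029
MDT = 15
MTBM + MDT = 1044
Ao = 1029 / 1044
Ao = 0.9856

0.9856


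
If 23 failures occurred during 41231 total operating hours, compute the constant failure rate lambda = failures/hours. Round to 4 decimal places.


failures = 23
total_hours = 41231
lambda = 23 / 41231
lambda = 0.0006

0.0006


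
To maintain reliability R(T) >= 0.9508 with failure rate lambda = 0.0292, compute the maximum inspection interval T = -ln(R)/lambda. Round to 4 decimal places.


R_target = 0.9508
lambda = 0.0292
-ln(0.9508) = 0.0505
T = 0.0505 / 0.0292
T = 1.7278

1.7278


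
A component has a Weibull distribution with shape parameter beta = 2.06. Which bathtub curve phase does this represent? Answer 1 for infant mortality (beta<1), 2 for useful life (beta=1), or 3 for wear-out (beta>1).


beta = 2.06
Compare beta to 1:
beta < 1 => infant mortality (phase 1)
beta = 1 => useful life (phase 2)
beta > 1 => wear-out (phase 3)
Since beta = 2.06, this is wear-out (increasing failure rate)
Phase = 3

3


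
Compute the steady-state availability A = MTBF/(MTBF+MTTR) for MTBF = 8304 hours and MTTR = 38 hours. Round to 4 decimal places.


MTBF = 8304
MTTR = 38
MTBF + MTTR = 8342
A = 8304 / 8342
A = 0.9954

0.9954


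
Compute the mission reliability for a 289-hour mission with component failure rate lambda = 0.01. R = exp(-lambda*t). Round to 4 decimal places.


lambda = 0.01
mission_time = 289
lambda * t = 0.01 * 289 = 2.89
R = exp(-2.89)
R = 0.0556

0.0556


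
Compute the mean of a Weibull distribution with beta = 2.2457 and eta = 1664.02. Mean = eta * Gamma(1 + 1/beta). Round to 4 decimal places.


beta = 2.2457, eta = 1664.02
1/beta = 0.4453
1 + 1/beta = 1.4453
Gamma(1.4453) = 0.8857
Mean = 1664.02 * 0.8857
Mean = 1473.8527

1473.8527


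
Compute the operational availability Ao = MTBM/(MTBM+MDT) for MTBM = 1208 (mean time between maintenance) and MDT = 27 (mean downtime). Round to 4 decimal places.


MTBM = 1208
MDT = 27
MTBM + MDT = 1235
Ao = 1208 / 1235
Ao = 0.9781

0.9781


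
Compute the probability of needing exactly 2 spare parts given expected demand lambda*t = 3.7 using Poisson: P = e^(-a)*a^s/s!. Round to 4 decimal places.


a = 3.7, s = 2
e^(-a) = e^(-3.7) = 0.0247
a^s = 3.7^2 = 13.69
s! = 2
P = 0.0247 * 13.69 / 2
P = 0.1692

0.1692


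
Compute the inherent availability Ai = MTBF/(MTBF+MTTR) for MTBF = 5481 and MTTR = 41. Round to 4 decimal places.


MTBF = 5481
MTTR = 41
MTBF + MTTR = 5522
Ai = 5481 / 5522
Ai = 0.9926

0.9926


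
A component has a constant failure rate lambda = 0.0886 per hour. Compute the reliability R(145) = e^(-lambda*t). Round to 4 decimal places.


lambda = 0.0886
t = 145
lambda * t = 12.847
R(t) = e^(-12.847)
R(t) = 0.0

0.0


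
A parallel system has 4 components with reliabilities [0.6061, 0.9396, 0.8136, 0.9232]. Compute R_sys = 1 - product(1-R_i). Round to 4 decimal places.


Components: [0.6061, 0.9396, 0.8136, 0.9232]
(1 - 0.6061) = 0.3939, running product = 0.3939
(1 - 0.9396) = 0.0604, running product = 0.0238
(1 - 0.8136) = 0.1864, running product = 0.0044
(1 - 0.9232) = 0.0768, running product = 0.0003
Product of (1-R_i) = 0.0003
R_sys = 1 - 0.0003 = 0.9997

0.9997


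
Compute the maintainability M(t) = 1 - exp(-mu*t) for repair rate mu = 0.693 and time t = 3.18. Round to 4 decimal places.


mu = 0.693, t = 3.18
mu * t = 0.693 * 3.18 = 2.2037
exp(-2.2037) = 0.1104
M(t) = 1 - 0.1104
M(t) = 0.8896

0.8896


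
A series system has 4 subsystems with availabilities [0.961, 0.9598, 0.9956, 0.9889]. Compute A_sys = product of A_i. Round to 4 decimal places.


Subsystems: [0.961, 0.9598, 0.9956, 0.9889]
After subsystem 1 (A=0.961): product = 0.961
After subsystem 2 (A=0.9598): product = 0.9224
After subsystem 3 (A=0.9956): product = 0.9183
After subsystem 4 (A=0.9889): product = 0.9081
A_sys = 0.9081

0.9081


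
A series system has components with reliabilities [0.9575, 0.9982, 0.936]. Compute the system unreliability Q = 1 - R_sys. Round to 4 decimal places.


Components: [0.9575, 0.9982, 0.936]
After component 1: product = 0.9575
After component 2: product = 0.9558
After component 3: product = 0.8946
R_sys = 0.8946
Q = 1 - 0.8946 = 0.1054

0.1054


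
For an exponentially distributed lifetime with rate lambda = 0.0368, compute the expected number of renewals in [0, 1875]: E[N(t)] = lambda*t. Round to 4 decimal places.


lambda = 0.0368
t = 1875
E[N(t)] = lambda * t
E[N(t)] = 0.0368 * 1875
E[N(t)] = 69.0

69.0


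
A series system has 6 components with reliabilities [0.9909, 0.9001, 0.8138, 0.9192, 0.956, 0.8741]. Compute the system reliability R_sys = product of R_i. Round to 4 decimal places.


Components: [0.9909, 0.9001, 0.8138, 0.9192, 0.956, 0.8741]
After component 1 (R=0.9909): product = 0.9909
After component 2 (R=0.9001): product = 0.8919
After component 3 (R=0.8138): product = 0.7258
After component 4 (R=0.9192): product = 0.6672
After component 5 (R=0.956): product = 0.6378
After component 6 (R=0.8741): product = 0.5575
R_sys = 0.5575

0.5575


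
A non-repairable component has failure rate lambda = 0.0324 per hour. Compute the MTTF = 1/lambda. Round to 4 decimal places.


lambda = 0.0324
MTTF = 1 / 0.0324
MTTF = 30.8642

30.8642


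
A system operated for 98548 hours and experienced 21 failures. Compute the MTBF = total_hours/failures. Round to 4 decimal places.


total_hours = 98548
failures = 21
MTBF = 98548 / 21
MTBF = 4692.7619

4692.7619


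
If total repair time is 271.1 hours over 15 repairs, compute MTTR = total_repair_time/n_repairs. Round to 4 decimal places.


total_repair_time = 271.1
n_repairs = 15
MTTR = 271.1 / 15
MTTR = 18.0733

18.0733


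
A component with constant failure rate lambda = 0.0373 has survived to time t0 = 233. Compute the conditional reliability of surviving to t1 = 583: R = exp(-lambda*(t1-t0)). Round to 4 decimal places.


lambda = 0.0373
t0 = 233, t1 = 583
t1 - t0 = 350
lambda * (t1-t0) = 0.0373 * 350 = 13.055
R = exp(-13.055)
R = 0.0

0.0


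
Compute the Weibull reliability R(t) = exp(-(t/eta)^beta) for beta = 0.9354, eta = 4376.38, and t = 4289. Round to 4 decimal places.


beta = 0.9354, eta = 4376.38, t = 4289
t/eta = 4289 / 4376.38 = 0.98
(t/eta)^beta = 0.98^0.9354 = 0.9813
R(t) = exp(-0.9813)
R(t) = 0.3748

0.3748


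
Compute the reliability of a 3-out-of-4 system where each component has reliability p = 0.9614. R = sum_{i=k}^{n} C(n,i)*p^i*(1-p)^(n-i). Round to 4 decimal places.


k = 3, n = 4, p = 0.9614
i=3: C(4,3)=4 * 0.9614^3 * 0.0386^1 = 0.1372
i=4: C(4,4)=1 * 0.9614^4 * 0.0386^0 = 0.8543
R = sum of terms = 0.9915

0.9915


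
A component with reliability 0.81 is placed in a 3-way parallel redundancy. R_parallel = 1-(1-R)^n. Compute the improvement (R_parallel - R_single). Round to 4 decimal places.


R_single = 0.81, n = 3
1 - R_single = 0.19
(1 - R_single)^n = 0.19^3 = 0.0069
R_parallel = 1 - 0.0069 = 0.9931
Improvement = 0.9931 - 0.81
Improvement = 0.1831

0.1831


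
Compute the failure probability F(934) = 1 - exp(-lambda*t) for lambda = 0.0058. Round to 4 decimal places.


lambda = 0.0058, t = 934
lambda * t = 5.4172
exp(-5.4172) = 0.0044
F(t) = 1 - 0.0044
F(t) = 0.9956

0.9956


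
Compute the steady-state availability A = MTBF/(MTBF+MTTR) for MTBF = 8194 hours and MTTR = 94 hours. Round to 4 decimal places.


MTBF = 8194
MTTR = 94
MTBF + MTTR = 8288
A = 8194 / 8288
A = 0.9887

0.9887


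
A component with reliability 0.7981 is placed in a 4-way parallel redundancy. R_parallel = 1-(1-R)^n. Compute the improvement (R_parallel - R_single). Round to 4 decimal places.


R_single = 0.7981, n = 4
1 - R_single = 0.2019
(1 - R_single)^n = 0.2019^4 = 0.0017
R_parallel = 1 - 0.0017 = 0.9983
Improvement = 0.9983 - 0.7981
Improvement = 0.2002

0.2002


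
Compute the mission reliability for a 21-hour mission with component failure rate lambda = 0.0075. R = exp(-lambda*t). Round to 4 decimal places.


lambda = 0.0075
mission_time = 21
lambda * t = 0.0075 * 21 = 0.1575
R = exp(-0.1575)
R = 0.8543

0.8543


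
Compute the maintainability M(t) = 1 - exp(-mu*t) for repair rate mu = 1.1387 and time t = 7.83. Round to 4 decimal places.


mu = 1.1387, t = 7.83
mu * t = 1.1387 * 7.83 = 8.916
exp(-8.916) = 0.0001
M(t) = 1 - 0.0001
M(t) = 0.9999

0.9999


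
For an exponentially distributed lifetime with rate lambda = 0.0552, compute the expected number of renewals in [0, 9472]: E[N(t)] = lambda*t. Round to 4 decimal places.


lambda = 0.0552
t = 9472
E[N(t)] = lambda * t
E[N(t)] = 0.0552 * 9472
E[N(t)] = 522.8544

522.8544


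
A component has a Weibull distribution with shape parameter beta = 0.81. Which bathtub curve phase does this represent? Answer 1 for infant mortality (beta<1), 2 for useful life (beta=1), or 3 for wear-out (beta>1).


beta = 0.81
Compare beta to 1:
beta < 1 => infant mortality (phase 1)
beta = 1 => useful life (phase 2)
beta > 1 => wear-out (phase 3)
Since beta = 0.81, this is infant mortality (decreasing failure rate)
Phase = 1

1


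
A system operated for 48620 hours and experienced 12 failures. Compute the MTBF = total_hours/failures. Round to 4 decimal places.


total_hours = 48620
failures = 12
MTBF = 48620 / 12
MTBF = 4051.6667

4051.6667


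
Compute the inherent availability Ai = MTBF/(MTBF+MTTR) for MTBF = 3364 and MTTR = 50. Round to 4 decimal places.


MTBF = 3364
MTTR = 50
MTBF + MTTR = 3414
Ai = 3364 / 3414
Ai = 0.9854

0.9854


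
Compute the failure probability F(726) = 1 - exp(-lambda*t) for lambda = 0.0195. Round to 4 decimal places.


lambda = 0.0195, t = 726
lambda * t = 14.157
exp(-14.157) = 0.0
F(t) = 1 - 0.0
F(t) = 1.0

1.0


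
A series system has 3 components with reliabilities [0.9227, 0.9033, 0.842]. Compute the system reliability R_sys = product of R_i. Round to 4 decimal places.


Components: [0.9227, 0.9033, 0.842]
After component 1 (R=0.9227): product = 0.9227
After component 2 (R=0.9033): product = 0.8335
After component 3 (R=0.842): product = 0.7018
R_sys = 0.7018

0.7018


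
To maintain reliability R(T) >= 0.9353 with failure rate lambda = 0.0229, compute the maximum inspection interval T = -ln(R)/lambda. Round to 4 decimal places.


R_target = 0.9353
lambda = 0.0229
-ln(0.9353) = 0.0669
T = 0.0669 / 0.0229
T = 2.9209

2.9209


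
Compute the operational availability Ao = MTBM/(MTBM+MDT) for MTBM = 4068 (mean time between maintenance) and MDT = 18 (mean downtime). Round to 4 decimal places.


MTBM = 4068
MDT = 18
MTBM + MDT = 4086
Ao = 4068 / 4086
Ao = 0.9956

0.9956


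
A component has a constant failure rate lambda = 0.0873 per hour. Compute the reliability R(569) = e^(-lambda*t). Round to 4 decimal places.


lambda = 0.0873
t = 569
lambda * t = 49.6737
R(t) = e^(-49.6737)
R(t) = 0.0

0.0


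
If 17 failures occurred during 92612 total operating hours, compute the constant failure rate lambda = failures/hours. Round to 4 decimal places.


failures = 17
total_hours = 92612
lambda = 17 / 92612
lambda = 0.0002

0.0002


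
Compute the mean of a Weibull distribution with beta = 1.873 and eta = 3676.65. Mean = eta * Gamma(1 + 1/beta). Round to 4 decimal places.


beta = 1.873, eta = 3676.65
1/beta = 0.5339
1 + 1/beta = 1.5339
Gamma(1.5339) = 0.8878
Mean = 3676.65 * 0.8878
Mean = 3264.1155

3264.1155


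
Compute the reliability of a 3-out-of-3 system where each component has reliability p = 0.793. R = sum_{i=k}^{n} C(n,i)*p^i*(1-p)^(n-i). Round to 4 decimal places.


k = 3, n = 3, p = 0.793
i=3: C(3,3)=1 * 0.793^3 * 0.207^0 = 0.4987
R = sum of terms = 0.4987

0.4987


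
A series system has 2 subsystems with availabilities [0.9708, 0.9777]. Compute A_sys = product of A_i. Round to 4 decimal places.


Subsystems: [0.9708, 0.9777]
After subsystem 1 (A=0.9708): product = 0.9708
After subsystem 2 (A=0.9777): product = 0.9492
A_sys = 0.9492

0.9492


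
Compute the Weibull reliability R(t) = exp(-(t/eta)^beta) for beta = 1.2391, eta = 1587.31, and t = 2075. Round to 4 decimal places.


beta = 1.2391, eta = 1587.31, t = 2075
t/eta = 2075 / 1587.31 = 1.3072
(t/eta)^beta = 1.3072^1.2391 = 1.3937
R(t) = exp(-1.3937)
R(t) = 0.2481

0.2481


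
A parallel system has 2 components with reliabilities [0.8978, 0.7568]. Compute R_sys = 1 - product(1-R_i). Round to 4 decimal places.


Components: [0.8978, 0.7568]
(1 - 0.8978) = 0.1022, running product = 0.1022
(1 - 0.7568) = 0.2432, running product = 0.0249
Product of (1-R_i) = 0.0249
R_sys = 1 - 0.0249 = 0.9751

0.9751


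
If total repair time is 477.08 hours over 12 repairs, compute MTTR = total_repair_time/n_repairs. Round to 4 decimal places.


total_repair_time = 477.08
n_repairs = 12
MTTR = 477.08 / 12
MTTR = 39.7567

39.7567


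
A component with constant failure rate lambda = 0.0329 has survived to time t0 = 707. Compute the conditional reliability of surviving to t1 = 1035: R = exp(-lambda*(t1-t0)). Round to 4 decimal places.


lambda = 0.0329
t0 = 707, t1 = 1035
t1 - t0 = 328
lambda * (t1-t0) = 0.0329 * 328 = 10.7912
R = exp(-10.7912)
R = 0.0

0.0


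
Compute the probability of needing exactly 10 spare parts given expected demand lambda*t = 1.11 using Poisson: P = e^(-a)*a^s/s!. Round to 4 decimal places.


a = 1.11, s = 10
e^(-a) = e^(-1.11) = 0.3296
a^s = 1.11^10 = 2.8394
s! = 3628800
P = 0.3296 * 2.8394 / 3628800
P = 0.0

0.0


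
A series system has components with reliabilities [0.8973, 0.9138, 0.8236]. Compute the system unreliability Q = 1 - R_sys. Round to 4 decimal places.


Components: [0.8973, 0.9138, 0.8236]
After component 1: product = 0.8973
After component 2: product = 0.82
After component 3: product = 0.6753
R_sys = 0.6753
Q = 1 - 0.6753 = 0.3247

0.3247


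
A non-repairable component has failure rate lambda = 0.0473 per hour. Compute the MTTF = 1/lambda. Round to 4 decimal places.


lambda = 0.0473
MTTF = 1 / 0.0473
MTTF = 21.1416

21.1416


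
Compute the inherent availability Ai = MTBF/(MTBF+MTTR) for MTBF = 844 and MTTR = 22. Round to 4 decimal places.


MTBF = 844
MTTR = 22
MTBF + MTTR = 866
Ai = 844 / 866
Ai = 0.9746

0.9746


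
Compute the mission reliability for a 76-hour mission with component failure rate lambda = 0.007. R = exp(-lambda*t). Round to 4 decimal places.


lambda = 0.007
mission_time = 76
lambda * t = 0.007 * 76 = 0.532
R = exp(-0.532)
R = 0.5874

0.5874


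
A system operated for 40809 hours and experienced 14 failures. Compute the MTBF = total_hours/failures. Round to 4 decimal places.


total_hours = 40809
failures = 14
MTBF = 40809 / 14
MTBF = 2914.9286

2914.9286


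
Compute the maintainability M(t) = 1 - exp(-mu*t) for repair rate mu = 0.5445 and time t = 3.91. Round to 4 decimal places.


mu = 0.5445, t = 3.91
mu * t = 0.5445 * 3.91 = 2.129
exp(-2.129) = 0.119
M(t) = 1 - 0.119
M(t) = 0.881

0.881


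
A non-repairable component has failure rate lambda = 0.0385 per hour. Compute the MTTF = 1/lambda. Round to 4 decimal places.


lambda = 0.0385
MTTF = 1 / 0.0385
MTTF = 25.974

25.974


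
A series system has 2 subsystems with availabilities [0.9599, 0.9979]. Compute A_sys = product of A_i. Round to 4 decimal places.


Subsystems: [0.9599, 0.9979]
After subsystem 1 (A=0.9599): product = 0.9599
After subsystem 2 (A=0.9979): product = 0.9579
A_sys = 0.9579

0.9579


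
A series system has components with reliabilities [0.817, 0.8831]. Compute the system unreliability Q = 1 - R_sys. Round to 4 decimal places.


Components: [0.817, 0.8831]
After component 1: product = 0.817
After component 2: product = 0.7215
R_sys = 0.7215
Q = 1 - 0.7215 = 0.2785

0.2785


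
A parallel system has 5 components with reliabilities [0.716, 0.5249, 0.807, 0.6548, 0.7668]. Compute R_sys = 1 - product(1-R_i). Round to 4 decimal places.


Components: [0.716, 0.5249, 0.807, 0.6548, 0.7668]
(1 - 0.716) = 0.284, running product = 0.284
(1 - 0.5249) = 0.4751, running product = 0.1349
(1 - 0.807) = 0.193, running product = 0.026
(1 - 0.6548) = 0.3452, running product = 0.009
(1 - 0.7668) = 0.2332, running product = 0.0021
Product of (1-R_i) = 0.0021
R_sys = 1 - 0.0021 = 0.9979

0.9979


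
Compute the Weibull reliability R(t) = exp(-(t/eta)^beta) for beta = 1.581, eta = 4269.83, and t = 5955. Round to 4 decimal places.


beta = 1.581, eta = 4269.83, t = 5955
t/eta = 5955 / 4269.83 = 1.3947
(t/eta)^beta = 1.3947^1.581 = 1.692
R(t) = exp(-1.692)
R(t) = 0.1841

0.1841


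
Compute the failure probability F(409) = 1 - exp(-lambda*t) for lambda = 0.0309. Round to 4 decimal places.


lambda = 0.0309, t = 409
lambda * t = 12.6381
exp(-12.6381) = 0.0
F(t) = 1 - 0.0
F(t) = 1.0

1.0


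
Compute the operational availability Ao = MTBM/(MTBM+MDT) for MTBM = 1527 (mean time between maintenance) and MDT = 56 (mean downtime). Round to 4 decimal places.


MTBM = 1527
MDT = 56
MTBM + MDT = 1583
Ao = 1527 / 1583
Ao = 0.9646

0.9646


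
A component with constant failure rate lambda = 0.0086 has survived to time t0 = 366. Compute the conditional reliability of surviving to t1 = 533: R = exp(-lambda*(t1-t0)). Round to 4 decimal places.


lambda = 0.0086
t0 = 366, t1 = 533
t1 - t0 = 167
lambda * (t1-t0) = 0.0086 * 167 = 1.4362
R = exp(-1.4362)
R = 0.2378

0.2378


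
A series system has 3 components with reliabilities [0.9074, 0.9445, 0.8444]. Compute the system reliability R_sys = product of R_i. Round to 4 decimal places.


Components: [0.9074, 0.9445, 0.8444]
After component 1 (R=0.9074): product = 0.9074
After component 2 (R=0.9445): product = 0.857
After component 3 (R=0.8444): product = 0.7237
R_sys = 0.7237

0.7237


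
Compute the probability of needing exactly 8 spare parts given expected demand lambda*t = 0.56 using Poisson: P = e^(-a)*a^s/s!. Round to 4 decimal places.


a = 0.56, s = 8
e^(-a) = e^(-0.56) = 0.5712
a^s = 0.56^8 = 0.0097
s! = 40320
P = 0.5712 * 0.0097 / 40320
P = 0.0

0.0


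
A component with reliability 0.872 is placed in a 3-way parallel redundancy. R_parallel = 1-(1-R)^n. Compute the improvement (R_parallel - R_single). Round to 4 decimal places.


R_single = 0.872, n = 3
1 - R_single = 0.128
(1 - R_single)^n = 0.128^3 = 0.0021
R_parallel = 1 - 0.0021 = 0.9979
Improvement = 0.9979 - 0.872
Improvement = 0.1259

0.1259


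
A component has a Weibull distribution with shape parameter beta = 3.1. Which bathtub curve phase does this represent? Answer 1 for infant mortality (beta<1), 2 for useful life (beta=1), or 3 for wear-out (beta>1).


beta = 3.1
Compare beta to 1:
beta < 1 => infant mortality (phase 1)
beta = 1 => useful life (phase 2)
beta > 1 => wear-out (phase 3)
Since beta = 3.1, this is wear-out (increasing failure rate)
Phase = 3

3


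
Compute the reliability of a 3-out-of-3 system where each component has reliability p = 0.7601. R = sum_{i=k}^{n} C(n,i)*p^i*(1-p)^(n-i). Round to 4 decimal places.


k = 3, n = 3, p = 0.7601
i=3: C(3,3)=1 * 0.7601^3 * 0.2399^0 = 0.4391
R = sum of terms = 0.4391

0.4391


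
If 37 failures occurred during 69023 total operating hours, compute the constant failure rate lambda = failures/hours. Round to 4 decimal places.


failures = 37
total_hours = 69023
lambda = 37 / 69023
lambda = 0.0005

0.0005


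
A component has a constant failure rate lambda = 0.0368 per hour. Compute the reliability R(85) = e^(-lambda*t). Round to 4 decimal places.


lambda = 0.0368
t = 85
lambda * t = 3.128
R(t) = e^(-3.128)
R(t) = 0.0438

0.0438


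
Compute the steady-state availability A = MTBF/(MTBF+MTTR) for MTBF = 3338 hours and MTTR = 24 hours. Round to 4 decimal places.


MTBF = 3338
MTTR = 24
MTBF + MTTR = 3362
A = 3338 / 3362
A = 0.9929

0.9929


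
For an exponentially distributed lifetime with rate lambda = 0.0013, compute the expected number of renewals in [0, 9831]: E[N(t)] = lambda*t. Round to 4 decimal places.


lambda = 0.0013
t = 9831
E[N(t)] = lambda * t
E[N(t)] = 0.0013 * 9831
E[N(t)] = 12.7803

12.7803


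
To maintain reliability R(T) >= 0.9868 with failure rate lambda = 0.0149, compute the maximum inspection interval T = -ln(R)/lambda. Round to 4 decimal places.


R_target = 0.9868
lambda = 0.0149
-ln(0.9868) = 0.0133
T = 0.0133 / 0.0149
T = 0.8918

0.8918


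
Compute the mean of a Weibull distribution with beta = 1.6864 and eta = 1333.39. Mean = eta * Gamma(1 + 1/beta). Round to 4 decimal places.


beta = 1.6864, eta = 1333.39
1/beta = 0.593
1 + 1/beta = 1.593
Gamma(1.593) = 0.8927
Mean = 1333.39 * 0.8927
Mean = 1190.3758

1190.3758


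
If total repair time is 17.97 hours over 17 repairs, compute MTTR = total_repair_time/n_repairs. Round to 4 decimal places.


total_repair_time = 17.97
n_repairs = 17
MTTR = 17.97 / 17
MTTR = 1.0571

1.0571


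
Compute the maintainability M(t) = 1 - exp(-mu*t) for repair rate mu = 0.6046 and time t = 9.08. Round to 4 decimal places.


mu = 0.6046, t = 9.08
mu * t = 0.6046 * 9.08 = 5.4898
exp(-5.4898) = 0.0041
M(t) = 1 - 0.0041
M(t) = 0.9959

0.9959


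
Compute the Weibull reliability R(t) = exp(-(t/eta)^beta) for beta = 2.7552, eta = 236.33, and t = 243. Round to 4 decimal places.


beta = 2.7552, eta = 236.33, t = 243
t/eta = 243 / 236.33 = 1.0282
(t/eta)^beta = 1.0282^2.7552 = 1.0797
R(t) = exp(-1.0797)
R(t) = 0.3397

0.3397


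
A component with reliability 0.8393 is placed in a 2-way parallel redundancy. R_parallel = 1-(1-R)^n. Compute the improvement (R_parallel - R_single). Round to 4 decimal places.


R_single = 0.8393, n = 2
1 - R_single = 0.1607
(1 - R_single)^n = 0.1607^2 = 0.0258
R_parallel = 1 - 0.0258 = 0.9742
Improvement = 0.9742 - 0.8393
Improvement = 0.1349

0.1349


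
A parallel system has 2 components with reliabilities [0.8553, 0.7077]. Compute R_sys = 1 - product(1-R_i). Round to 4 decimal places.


Components: [0.8553, 0.7077]
(1 - 0.8553) = 0.1447, running product = 0.1447
(1 - 0.7077) = 0.2923, running product = 0.0423
Product of (1-R_i) = 0.0423
R_sys = 1 - 0.0423 = 0.9577

0.9577


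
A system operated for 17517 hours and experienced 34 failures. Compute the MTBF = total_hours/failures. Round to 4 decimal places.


total_hours = 17517
failures = 34
MTBF = 17517 / 34
MTBF = 515.2059

515.2059


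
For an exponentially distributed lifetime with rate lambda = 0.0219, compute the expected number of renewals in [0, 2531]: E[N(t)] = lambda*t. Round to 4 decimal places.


lambda = 0.0219
t = 2531
E[N(t)] = lambda * t
E[N(t)] = 0.0219 * 2531
E[N(t)] = 55.4289

55.4289


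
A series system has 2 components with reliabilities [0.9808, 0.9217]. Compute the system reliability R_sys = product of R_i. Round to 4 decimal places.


Components: [0.9808, 0.9217]
After component 1 (R=0.9808): product = 0.9808
After component 2 (R=0.9217): product = 0.904
R_sys = 0.904

0.904


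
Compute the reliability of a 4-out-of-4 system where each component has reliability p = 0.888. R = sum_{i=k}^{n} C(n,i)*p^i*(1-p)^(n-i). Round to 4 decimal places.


k = 4, n = 4, p = 0.888
i=4: C(4,4)=1 * 0.888^4 * 0.112^0 = 0.6218
R = sum of terms = 0.6218

0.6218


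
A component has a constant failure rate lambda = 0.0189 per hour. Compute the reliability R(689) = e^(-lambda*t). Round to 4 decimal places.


lambda = 0.0189
t = 689
lambda * t = 13.0221
R(t) = e^(-13.0221)
R(t) = 0.0

0.0


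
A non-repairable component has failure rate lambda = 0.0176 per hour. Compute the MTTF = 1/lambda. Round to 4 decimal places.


lambda = 0.0176
MTTF = 1 / 0.0176
MTTF = 56.8182

56.8182


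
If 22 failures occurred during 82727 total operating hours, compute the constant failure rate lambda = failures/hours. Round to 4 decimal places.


failures = 22
total_hours = 82727
lambda = 22 / 82727
lambda = 0.0003

0.0003


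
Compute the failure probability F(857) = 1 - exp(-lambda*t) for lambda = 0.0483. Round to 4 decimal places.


lambda = 0.0483, t = 857
lambda * t = 41.3931
exp(-41.3931) = 0.0
F(t) = 1 - 0.0
F(t) = 1.0

1.0


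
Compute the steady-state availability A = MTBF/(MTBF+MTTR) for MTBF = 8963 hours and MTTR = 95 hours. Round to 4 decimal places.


MTBF = 8963
MTTR = 95
MTBF + MTTR = 9058
A = 8963 / 9058
A = 0.9895

0.9895


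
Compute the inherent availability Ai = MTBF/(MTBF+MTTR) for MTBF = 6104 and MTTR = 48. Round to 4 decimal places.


MTBF = 6104
MTTR = 48
MTBF + MTTR = 6152
Ai = 6104 / 6152
Ai = 0.9922

0.9922


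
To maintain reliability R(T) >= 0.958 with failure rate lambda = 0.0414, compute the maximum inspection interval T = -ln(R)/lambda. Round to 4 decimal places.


R_target = 0.958
lambda = 0.0414
-ln(0.958) = 0.0429
T = 0.0429 / 0.0414
T = 1.0364

1.0364


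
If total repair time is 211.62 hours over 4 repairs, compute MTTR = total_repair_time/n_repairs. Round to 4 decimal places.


total_repair_time = 211.62
n_repairs = 4
MTTR = 211.62 / 4
MTTR = 52.905

52.905


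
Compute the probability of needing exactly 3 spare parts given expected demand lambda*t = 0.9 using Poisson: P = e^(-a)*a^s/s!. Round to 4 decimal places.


a = 0.9, s = 3
e^(-a) = e^(-0.9) = 0.4066
a^s = 0.9^3 = 0.729
s! = 6
P = 0.4066 * 0.729 / 6
P = 0.0494

0.0494


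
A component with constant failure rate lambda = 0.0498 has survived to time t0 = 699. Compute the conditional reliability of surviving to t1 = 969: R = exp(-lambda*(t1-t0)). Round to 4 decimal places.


lambda = 0.0498
t0 = 699, t1 = 969
t1 - t0 = 270
lambda * (t1-t0) = 0.0498 * 270 = 13.446
R = exp(-13.446)
R = 0.0

0.0


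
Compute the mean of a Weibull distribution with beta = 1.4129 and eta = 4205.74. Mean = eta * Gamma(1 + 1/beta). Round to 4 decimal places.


beta = 1.4129, eta = 4205.74
1/beta = 0.7078
1 + 1/beta = 1.7078
Gamma(1.7078) = 0.9101
Mean = 4205.74 * 0.9101
Mean = 3827.7824

3827.7824


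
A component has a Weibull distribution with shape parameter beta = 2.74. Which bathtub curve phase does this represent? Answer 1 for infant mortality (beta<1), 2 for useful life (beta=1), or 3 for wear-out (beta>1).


beta = 2.74
Compare beta to 1:
beta < 1 => infant mortality (phase 1)
beta = 1 => useful life (phase 2)
beta > 1 => wear-out (phase 3)
Since beta = 2.74, this is wear-out (increasing failure rate)
Phase = 3

3
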